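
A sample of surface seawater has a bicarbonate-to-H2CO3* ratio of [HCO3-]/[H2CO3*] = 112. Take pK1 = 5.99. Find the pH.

From K1 = [H⁺][HCO3-]/[H2CO3*]:  pH = pK1 + log₁₀([HCO3-]/[H2CO3*])
log₁₀(112) = +2.049
pH = 5.99 + (+2.049) = 8.04

pH = 8.04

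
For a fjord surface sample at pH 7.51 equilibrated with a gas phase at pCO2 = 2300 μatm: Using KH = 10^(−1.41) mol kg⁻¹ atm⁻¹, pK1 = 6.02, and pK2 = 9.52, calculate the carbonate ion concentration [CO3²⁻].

[CO3²⁻] = 0.0270 mmol/kg

[CO2*] = KH · pCO2 = 10^(−1.41) × 2300×10^-6 = 8.948×10^-5 mol/kg
α₀ = 1/(1 + K1/[H⁺] + K1K2/[H⁺]²) = 1/(1 + 10^+1.49 + 10^-0.52) = 0.03105
DIC = [CO2*]/α₀ = 8.948×10^-5 / 0.03105 = 2.882 mmol/kg
[CO3²⁻] = α₂·DIC; α₂ = 0.009377, so [CO3²⁻] = 0.009377 × 2.882 = 0.0270 mmol/kg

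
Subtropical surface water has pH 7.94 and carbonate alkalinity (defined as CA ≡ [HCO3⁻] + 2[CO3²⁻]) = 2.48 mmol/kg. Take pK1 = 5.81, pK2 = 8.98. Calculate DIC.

DIC = 2.30 mmol/kg

CA = [HCO3⁻] + 2[CO3²⁻] = (α₁ + 2α₂)·DIC
At pH 7.94: [H⁺]/K1 = 10^-2.13 = 0.0074131, K2/[H⁺] = 10^-1.04 = 0.091201
α₁ = 1/(1 + 0.0074131 + 0.091201) = 1/1.0986 = 0.9102; α₂ = α₁·K2/[H⁺] = 0.08301
α₁ + 2α₂ = 1.0763
DIC = CA / (α₁ + 2α₂) = 2.48 / 1.0763 = 2.30 mmol/kg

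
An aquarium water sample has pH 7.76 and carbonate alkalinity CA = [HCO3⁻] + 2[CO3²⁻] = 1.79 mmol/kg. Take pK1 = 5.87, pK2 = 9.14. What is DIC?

DIC = 1.74 mmol/kg

CA = [HCO3⁻] + 2[CO3²⁻] = (α₁ + 2α₂)·DIC
At pH 7.76: [H⁺]/K1 = 10^-1.89 = 0.012882, K2/[H⁺] = 10^-1.38 = 0.041687
α₁ = 1/(1 + 0.012882 + 0.041687) = 1/1.0546 = 0.9483; α₂ = α₁·K2/[H⁺] = 0.03953
α₁ + 2α₂ = 1.0273
DIC = CA / (α₁ + 2α₂) = 1.79 / 1.0273 = 1.74 mmol/kg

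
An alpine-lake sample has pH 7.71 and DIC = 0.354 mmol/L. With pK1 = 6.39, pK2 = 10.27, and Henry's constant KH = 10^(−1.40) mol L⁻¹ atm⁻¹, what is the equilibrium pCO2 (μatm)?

α₀ = 1 / (1 + K1/[H⁺] + K1K2/[H⁺]²) = 1 / (1 + 10^+1.32 + 10^-1.24)
   = 1 / (1 + 20.893 + 0.057544) = 1/21.951 = 0.04556
[CO2*] = α₀ × DIC = 0.04556 × 0.354 = 0.01613 mmol/L = 16.13 μmol/L
pCO2 = [CO2*]/KH = 1.613×10^-5 / 3.981×10^-2 = 405 μatm

pCO2 = 405 μatm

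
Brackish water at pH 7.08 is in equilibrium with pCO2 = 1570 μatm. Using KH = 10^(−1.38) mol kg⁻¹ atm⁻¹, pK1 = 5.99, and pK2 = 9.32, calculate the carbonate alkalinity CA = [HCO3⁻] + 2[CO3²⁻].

[CO2*] = KH · pCO2 = 10^(−1.38) × 1570×10^-6 = 6.545×10^-5 mol/kg
α₀ = 1/(1 + K1/[H⁺] + K1K2/[H⁺]²) = 1/(1 + 10^+1.09 + 10^-1.15) = 0.07477
DIC = [CO2*]/α₀ = 6.545×10^-5 / 0.07477 = 0.8753 mmol/kg
CA = (α₁ + 2α₂)·DIC = (0.9199 + 2×0.005294) × 0.8753 = 0.814 mmol/kg

CA = 0.814 mmol/kg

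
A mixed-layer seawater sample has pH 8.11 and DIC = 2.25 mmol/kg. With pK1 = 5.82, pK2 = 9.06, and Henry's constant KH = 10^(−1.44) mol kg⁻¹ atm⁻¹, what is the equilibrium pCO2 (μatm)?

pCO2 = 284 μatm

α₀ = 1 / (1 + K1/[H⁺] + K1K2/[H⁺]²) = 1 / (1 + 10^+2.29 + 10^+1.34)
   = 1 / (1 + 194.98 + 21.878) = 1/217.86 = 0.004590
[CO2*] = α₀ × DIC = 0.004590 × 2.25 = 0.01033 mmol/kg = 10.33 μmol/kg
pCO2 = [CO2*]/KH = 1.033×10^-5 / 3.631×10^-2 = 284 μatm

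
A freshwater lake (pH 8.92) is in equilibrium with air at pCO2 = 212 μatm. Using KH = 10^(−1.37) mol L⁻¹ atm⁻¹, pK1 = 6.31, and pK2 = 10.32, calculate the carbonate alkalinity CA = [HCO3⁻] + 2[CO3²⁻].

CA = 3.98 mmol/L

[CO2*] = KH · pCO2 = 10^(−1.37) × 212×10^-6 = 9.043×10^-6 mol/L
α₀ = 1/(1 + K1/[H⁺] + K1K2/[H⁺]²) = 1/(1 + 10^+2.61 + 10^+1.21) = 0.002355
DIC = [CO2*]/α₀ = 9.043×10^-6 / 0.002355 = 3.840 mmol/L
CA = (α₁ + 2α₂)·DIC = (0.9594 + 2×0.03820) × 3.840 = 3.98 mmol/L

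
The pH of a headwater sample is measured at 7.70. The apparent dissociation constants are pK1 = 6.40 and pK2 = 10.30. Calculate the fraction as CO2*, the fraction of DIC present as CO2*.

α₀ = 1 / (1 + K1/[H⁺] + K1K2/[H⁺]²) = 1 / (1 + 10^+1.30 + 10^-1.30)
   = 1 / (1 + 19.953 + 0.050119) = 1/21.003 = 0.04761

α₀ = 0.0476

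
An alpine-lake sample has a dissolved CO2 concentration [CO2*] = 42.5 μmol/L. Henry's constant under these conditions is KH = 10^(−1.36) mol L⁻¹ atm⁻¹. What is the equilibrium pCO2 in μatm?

KH = 10^(−1.36) = 4.365×10^-2 mol L⁻¹ atm⁻¹
pCO2 = [CO2*]/KH = 42.5×10^-6 / 4.365×10^-2 = 9.74×10^-4 atm = 974 μatm

pCO2 = 974 μatm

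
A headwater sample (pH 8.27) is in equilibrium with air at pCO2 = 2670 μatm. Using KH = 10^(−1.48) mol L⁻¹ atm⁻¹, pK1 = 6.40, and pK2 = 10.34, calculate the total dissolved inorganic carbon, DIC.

[CO2*] = KH · pCO2 = 10^(−1.48) × 2670×10^-6 = 8.841×10^-5 mol/L
α₀ = 1/(1 + K1/[H⁺] + K1K2/[H⁺]²) = 1/(1 + 10^+1.87 + 10^-0.20) = 0.01320
DIC = [CO2*]/α₀ = 8.841×10^-5 / 0.01320 = 6.70 mmol/L

DIC = 6.70 mmol/L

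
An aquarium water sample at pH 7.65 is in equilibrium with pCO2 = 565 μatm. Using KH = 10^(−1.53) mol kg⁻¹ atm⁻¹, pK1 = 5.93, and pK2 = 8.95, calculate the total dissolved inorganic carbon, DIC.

[CO2*] = KH · pCO2 = 10^(−1.53) × 565×10^-6 = 1.667×10^-5 mol/kg
α₀ = 1/(1 + K1/[H⁺] + K1K2/[H⁺]²) = 1/(1 + 10^+1.72 + 10^+0.42) = 0.01782
DIC = [CO2*]/α₀ = 1.667×10^-5 / 0.01782 = 0.936 mmol/kg

DIC = 0.936 mmol/kg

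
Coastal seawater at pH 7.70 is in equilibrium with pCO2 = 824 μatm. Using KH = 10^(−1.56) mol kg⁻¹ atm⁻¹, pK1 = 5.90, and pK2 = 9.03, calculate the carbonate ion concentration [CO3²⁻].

[CO2*] = KH · pCO2 = 10^(−1.56) × 824×10^-6 = 2.269×10^-5 mol/kg
α₀ = 1/(1 + K1/[H⁺] + K1K2/[H⁺]²) = 1/(1 + 10^+1.80 + 10^+0.47) = 0.01491
DIC = [CO2*]/α₀ = 2.269×10^-5 / 0.01491 = 1.522 mmol/kg
[CO3²⁻] = α₂·DIC; α₂ = 0.04402, so [CO3²⁻] = 0.04402 × 1.522 = 0.0670 mmol/kg

[CO3²⁻] = 0.0670 mmol/kg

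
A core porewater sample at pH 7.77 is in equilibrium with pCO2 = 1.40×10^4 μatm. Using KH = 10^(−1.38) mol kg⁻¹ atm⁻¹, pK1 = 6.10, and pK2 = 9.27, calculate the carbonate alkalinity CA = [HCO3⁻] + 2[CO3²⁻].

[CO2*] = KH · pCO2 = 10^(−1.38) × 1.40×10^4×10^-6 = 5.836×10^-4 mol/kg
α₀ = 1/(1 + K1/[H⁺] + K1K2/[H⁺]²) = 1/(1 + 10^+1.67 + 10^+0.17) = 0.02030
DIC = [CO2*]/α₀ = 5.836×10^-4 / 0.02030 = 28.74 mmol/kg
CA = (α₁ + 2α₂)·DIC = (0.9497 + 2×0.03003) × 28.74 = 29.0 mmol/kg

CA = 29.0 mmol/kg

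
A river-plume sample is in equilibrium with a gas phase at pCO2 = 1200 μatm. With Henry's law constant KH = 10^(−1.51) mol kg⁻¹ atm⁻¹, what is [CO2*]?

KH = 10^(−1.51) = 3.090×10^-2 mol kg⁻¹ atm⁻¹
[CO2*] = KH · pCO2 = 3.090×10^-2 × 1200×10^-6 atm = 3.71×10^-5 mol/kg

[CO2*] = 37.1 μmol/kg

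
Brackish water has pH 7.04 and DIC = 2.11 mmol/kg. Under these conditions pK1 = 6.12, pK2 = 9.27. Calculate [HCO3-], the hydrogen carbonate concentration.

α₁ = 1 / (1 + [H⁺]/K1 + K2/[H⁺]) = 1 / (1 + 10^-0.92 + 10^-2.23)
   = 1 / (1 + 0.12023 + 0.0058884) = 1/1.1261 = 0.8880
[HCO3⁻] = α₁ × DIC = 0.8880 × 2.11 = 1.87 mmol/kg

[HCO3⁻] = 1.87 mmol/kg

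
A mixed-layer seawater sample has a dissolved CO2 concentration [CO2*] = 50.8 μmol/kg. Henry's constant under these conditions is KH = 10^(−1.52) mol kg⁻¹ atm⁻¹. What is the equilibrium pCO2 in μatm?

KH = 10^(−1.52) = 3.020×10^-2 mol kg⁻¹ atm⁻¹
pCO2 = [CO2*]/KH = 50.8×10^-6 / 3.020×10^-2 = 1.68×10^-3 atm = 1680 μatm

pCO2 = 1680 μatm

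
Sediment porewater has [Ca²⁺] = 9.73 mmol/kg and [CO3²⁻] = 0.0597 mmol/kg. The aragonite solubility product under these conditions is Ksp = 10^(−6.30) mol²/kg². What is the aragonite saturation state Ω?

Ω = 1.16

Ksp = 10^(−6.30) = 5.012×10^-7
Ω = [Ca²⁺][CO3²⁻]/Ksp = (9.73×10^-3)(0.0597×10^-3) / 5.012×10^-7 = 1.16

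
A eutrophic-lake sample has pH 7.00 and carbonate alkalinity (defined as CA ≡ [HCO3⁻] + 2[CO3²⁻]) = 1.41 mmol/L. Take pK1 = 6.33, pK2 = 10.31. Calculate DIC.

DIC = 1.71 mmol/L

CA = [HCO3⁻] + 2[CO3²⁻] = (α₁ + 2α₂)·DIC
At pH 7.00: [H⁺]/K1 = 10^-0.67 = 0.21380, K2/[H⁺] = 10^-3.31 = 0.00048978
α₁ = 1/(1 + 0.21380 + 0.00048978) = 1/1.2143 = 0.8235; α₂ = α₁·K2/[H⁺] = 0.0004033
α₁ + 2α₂ = 0.8243
DIC = CA / (α₁ + 2α₂) = 1.41 / 0.8243 = 1.71 mmol/L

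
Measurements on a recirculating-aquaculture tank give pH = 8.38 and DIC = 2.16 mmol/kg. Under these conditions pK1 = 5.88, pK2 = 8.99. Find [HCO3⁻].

α₁ = 1 / (1 + [H⁺]/K1 + K2/[H⁺]) = 1 / (1 + 10^-2.50 + 10^-0.61)
   = 1 / (1 + 0.0031623 + 0.24547) = 1/1.2486 = 0.8009
[HCO3⁻] = α₁ × DIC = 0.8009 × 2.16 = 1.73 mmol/kg

[HCO3⁻] = 1.73 mmol/kg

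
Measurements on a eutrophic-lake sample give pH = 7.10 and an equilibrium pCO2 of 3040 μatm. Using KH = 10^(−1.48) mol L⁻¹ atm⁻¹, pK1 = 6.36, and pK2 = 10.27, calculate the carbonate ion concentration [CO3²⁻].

[CO2*] = KH · pCO2 = 10^(−1.48) × 3040×10^-6 = 1.007×10^-4 mol/L
α₀ = 1/(1 + K1/[H⁺] + K1K2/[H⁺]²) = 1/(1 + 10^+0.74 + 10^-2.43) = 0.1539
DIC = [CO2*]/α₀ = 1.007×10^-4 / 0.1539 = 0.6542 mmol/L
[CO3²⁻] = α₂·DIC; α₂ = 0.0005717, so [CO3²⁻] = 0.0005717 × 0.6542 = 0.000374 mmol/L = 0.374 μmol/L

[CO3²⁻] = 0.374 μmol/L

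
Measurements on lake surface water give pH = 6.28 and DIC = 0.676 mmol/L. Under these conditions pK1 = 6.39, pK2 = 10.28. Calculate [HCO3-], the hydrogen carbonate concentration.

α₁ = 1 / (1 + [H⁺]/K1 + K2/[H⁺]) = 1 / (1 + 10^+0.11 + 10^-4.00)
   = 1 / (1 + 1.2882 + 0.00010000) = 1/2.2883 = 0.4370
[HCO3⁻] = α₁ × DIC = 0.4370 × 0.676 = 0.295 mmol/L

[HCO3⁻] = 0.295 mmol/L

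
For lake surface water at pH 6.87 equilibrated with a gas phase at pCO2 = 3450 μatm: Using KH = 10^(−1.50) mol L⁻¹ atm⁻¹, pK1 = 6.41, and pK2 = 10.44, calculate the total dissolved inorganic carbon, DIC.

[CO2*] = KH · pCO2 = 10^(−1.50) × 3450×10^-6 = 1.091×10^-4 mol/L
α₀ = 1/(1 + K1/[H⁺] + K1K2/[H⁺]²) = 1/(1 + 10^+0.46 + 10^-3.11) = 0.2574
DIC = [CO2*]/α₀ = 1.091×10^-4 / 0.2574 = 0.424 mmol/L

DIC = 0.424 mmol/L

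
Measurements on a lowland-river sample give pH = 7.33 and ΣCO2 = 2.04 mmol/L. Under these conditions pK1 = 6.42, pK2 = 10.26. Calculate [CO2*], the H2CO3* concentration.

[CO2*] = 0.223 mmol/L

α₀ = 1 / (1 + K1/[H⁺] + K1K2/[H⁺]²) = 1 / (1 + 10^+0.91 + 10^-2.02)
   = 1 / (1 + 8.1283 + 0.0095499) = 1/9.1379 = 0.1094
[CO2*] = α₀ × DIC = 0.1094 × 2.04 = 0.223 mmol/L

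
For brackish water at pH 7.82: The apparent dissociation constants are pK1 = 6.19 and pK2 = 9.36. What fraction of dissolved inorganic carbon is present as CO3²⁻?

α₂ = 0.0274

α₂ = 1 / (1 + [H⁺]/K2 + [H⁺]²/(K1K2)) = 1 / (1 + 10^+1.54 + 10^-0.09)
   = 1 / (1 + 34.674 + 0.81283) = 1/36.487 = 0.02741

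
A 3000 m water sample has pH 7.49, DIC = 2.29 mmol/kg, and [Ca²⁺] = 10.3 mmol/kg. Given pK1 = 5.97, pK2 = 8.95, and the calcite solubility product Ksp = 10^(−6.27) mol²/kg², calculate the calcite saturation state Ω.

α₂ = 1 / (1 + [H⁺]/K2 + [H⁺]²/(K1K2)) = 1 / (1 + 10^+1.46 + 10^-0.06)
   = 1 / (1 + 28.840 + 0.87096) = 1/30.711 = 0.03256
[CO3²⁻] = α₂ × DIC = 0.03256 × 2.29 = 0.07457 mmol/kg
Ksp = 10^(−6.27) = 5.370×10^-7
Ω = [Ca²⁺][CO3²⁻]/Ksp = (10.3×10^-3)(7.457×10^-5) / 5.370×10^-7 = 1.43

Ω = 1.43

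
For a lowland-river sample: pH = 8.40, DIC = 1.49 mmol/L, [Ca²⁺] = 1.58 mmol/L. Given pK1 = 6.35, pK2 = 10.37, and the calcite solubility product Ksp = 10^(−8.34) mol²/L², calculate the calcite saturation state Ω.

α₂ = 1 / (1 + [H⁺]/K2 + [H⁺]²/(K1K2)) = 1 / (1 + 10^+1.97 + 10^-0.08)
   = 1 / (1 + 93.325 + 0.83176) = 1/95.157 = 0.01051
[CO3²⁻] = α₂ × DIC = 0.01051 × 1.49 = 0.01566 mmol/L = 15.66 μmol/L
Ksp = 10^(−8.34) = 4.571×10^-9
Ω = [Ca²⁺][CO3²⁻]/Ksp = (1.58×10^-3)(1.566×10^-5) / 4.571×10^-9 = 5.41

Ω = 5.41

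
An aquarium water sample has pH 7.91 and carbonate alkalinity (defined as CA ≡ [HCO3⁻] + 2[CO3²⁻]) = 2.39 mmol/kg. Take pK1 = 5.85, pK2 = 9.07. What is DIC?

DIC = 2.26 mmol/kg

CA = [HCO3⁻] + 2[CO3²⁻] = (α₁ + 2α₂)·DIC
At pH 7.91: [H⁺]/K1 = 10^-2.06 = 0.0087096, K2/[H⁺] = 10^-1.16 = 0.069183
α₁ = 1/(1 + 0.0087096 + 0.069183) = 1/1.0779 = 0.9277; α₂ = α₁·K2/[H⁺] = 0.06418
α₁ + 2α₂ = 1.0561
DIC = CA / (α₁ + 2α₂) = 2.39 / 1.0561 = 2.26 mmol/kg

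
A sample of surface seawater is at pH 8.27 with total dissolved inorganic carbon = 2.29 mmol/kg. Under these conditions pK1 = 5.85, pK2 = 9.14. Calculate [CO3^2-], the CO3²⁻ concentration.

α₂ = 1 / (1 + [H⁺]/K2 + [H⁺]²/(K1K2)) = 1 / (1 + 10^+0.87 + 10^-1.55)
   = 1 / (1 + 7.4131 + 0.028184) = 1/8.4413 = 0.1185
[CO3²⁻] = α₂ × DIC = 0.1185 × 2.29 = 0.271 mmol/kg

[CO3²⁻] = 0.271 mmol/kg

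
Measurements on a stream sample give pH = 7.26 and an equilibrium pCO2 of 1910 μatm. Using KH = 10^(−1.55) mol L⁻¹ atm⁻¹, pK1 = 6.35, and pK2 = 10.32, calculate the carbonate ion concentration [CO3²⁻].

[CO3²⁻] = 0.381 μmol/L

[CO2*] = KH · pCO2 = 10^(−1.55) × 1910×10^-6 = 5.383×10^-5 mol/L
α₀ = 1/(1 + K1/[H⁺] + K1K2/[H⁺]²) = 1/(1 + 10^+0.91 + 10^-2.15) = 0.1095
DIC = [CO2*]/α₀ = 5.383×10^-5 / 0.1095 = 0.4918 mmol/L
[CO3²⁻] = α₂·DIC; α₂ = 0.0007749, so [CO3²⁻] = 0.0007749 × 0.4918 = 0.000381 mmol/L = 0.381 μmol/L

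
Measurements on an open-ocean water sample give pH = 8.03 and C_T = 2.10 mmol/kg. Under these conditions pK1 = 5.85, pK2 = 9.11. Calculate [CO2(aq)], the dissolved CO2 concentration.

[CO2*] = 12.7 μmol/kg

α₀ = 1 / (1 + K1/[H⁺] + K1K2/[H⁺]²) = 1 / (1 + 10^+2.18 + 10^+1.10)
   = 1 / (1 + 151.36 + 12.589) = 1/164.95 = 0.006063
[CO2*] = α₀ × DIC = 0.006063 × 2.10 = 0.0127 mmol/kg = 12.7 μmol/kg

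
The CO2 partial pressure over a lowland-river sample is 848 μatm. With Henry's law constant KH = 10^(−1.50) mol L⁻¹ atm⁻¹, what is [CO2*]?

[CO2*] = 26.8 μmol/L

KH = 10^(−1.50) = 3.162×10^-2 mol L⁻¹ atm⁻¹
[CO2*] = KH · pCO2 = 3.162×10^-2 × 848×10^-6 atm = 2.68×10^-5 mol/L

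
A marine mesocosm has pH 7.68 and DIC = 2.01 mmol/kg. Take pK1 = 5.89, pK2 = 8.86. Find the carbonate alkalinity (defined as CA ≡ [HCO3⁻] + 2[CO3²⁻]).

CA = [HCO3⁻] + 2[CO3²⁻] = (α₁ + 2α₂)·DIC
At pH 7.68: [H⁺]/K1 = 10^-1.79 = 0.016218, K2/[H⁺] = 10^-1.18 = 0.066069
α₁ = 1/(1 + 0.016218 + 0.066069) = 1/1.0823 = 0.9240; α₂ = α₁·K2/[H⁺] = 0.06105
α₁ + 2α₂ = 1.0461
CA = 1.0461 × 2.01 = 2.10 mmol/kg

CA = 2.10 mmol/kg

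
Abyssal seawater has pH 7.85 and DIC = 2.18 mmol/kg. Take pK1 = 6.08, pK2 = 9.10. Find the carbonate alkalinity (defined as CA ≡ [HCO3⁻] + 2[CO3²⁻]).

CA = [HCO3⁻] + 2[CO3²⁻] = (α₁ + 2α₂)·DIC
At pH 7.85: [H⁺]/K1 = 10^-1.77 = 0.016982, K2/[H⁺] = 10^-1.25 = 0.056234
α₁ = 1/(1 + 0.016982 + 0.056234) = 1/1.0732 = 0.9318; α₂ = α₁·K2/[H⁺] = 0.05240
α₁ + 2α₂ = 1.0366
CA = 1.0366 × 2.18 = 2.26 mmol/kg

CA = 2.26 mmol/kg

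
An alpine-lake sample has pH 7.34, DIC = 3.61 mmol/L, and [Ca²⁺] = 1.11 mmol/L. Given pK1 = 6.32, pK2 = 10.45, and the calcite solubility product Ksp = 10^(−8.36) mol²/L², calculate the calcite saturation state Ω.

α₂ = 1 / (1 + [H⁺]/K2 + [H⁺]²/(K1K2)) = 1 / (1 + 10^+3.11 + 10^+2.09)
   = 1 / (1 + 1288.2 + 123.03) = 1/1412.3 = 0.0007081
[CO3²⁻] = α₂ × DIC = 0.0007081 × 3.61 = 0.002556 mmol/L = 2.556 μmol/L
Ksp = 10^(−8.36) = 4.365×10^-9
Ω = [Ca²⁺][CO3²⁻]/Ksp = (1.11×10^-3)(2.556×10^-6) / 4.365×10^-9 = 0.650

Ω = 0.650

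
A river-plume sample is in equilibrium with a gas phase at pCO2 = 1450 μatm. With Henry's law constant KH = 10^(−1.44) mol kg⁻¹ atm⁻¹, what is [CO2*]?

[CO2*] = 52.6 μmol/kg

KH = 10^(−1.44) = 3.631×10^-2 mol kg⁻¹ atm⁻¹
[CO2*] = KH · pCO2 = 3.631×10^-2 × 1450×10^-6 atm = 5.26×10^-5 mol/kg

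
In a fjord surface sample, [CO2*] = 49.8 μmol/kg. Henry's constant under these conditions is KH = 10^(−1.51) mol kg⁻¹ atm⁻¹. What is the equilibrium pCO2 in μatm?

KH = 10^(−1.51) = 3.090×10^-2 mol kg⁻¹ atm⁻¹
pCO2 = [CO2*]/KH = 49.8×10^-6 / 3.090×10^-2 = 1.61×10^-3 atm = 1610 μatm

pCO2 = 1610 μatm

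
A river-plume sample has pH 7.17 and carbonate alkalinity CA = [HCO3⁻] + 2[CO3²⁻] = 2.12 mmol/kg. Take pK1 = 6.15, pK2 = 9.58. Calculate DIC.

DIC = 2.31 mmol/kg

CA = [HCO3⁻] + 2[CO3²⁻] = (α₁ + 2α₂)·DIC
At pH 7.17: [H⁺]/K1 = 10^-1.02 = 0.095499, K2/[H⁺] = 10^-2.41 = 0.0038905
α₁ = 1/(1 + 0.095499 + 0.0038905) = 1/1.0994 = 0.9096; α₂ = α₁·K2/[H⁺] = 0.003539
α₁ + 2α₂ = 0.9167
DIC = CA / (α₁ + 2α₂) = 2.12 / 0.9167 = 2.31 mmol/kg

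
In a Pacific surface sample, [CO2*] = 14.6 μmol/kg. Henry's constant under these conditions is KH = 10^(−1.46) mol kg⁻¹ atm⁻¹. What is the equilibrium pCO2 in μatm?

KH = 10^(−1.46) = 3.467×10^-2 mol kg⁻¹ atm⁻¹
pCO2 = [CO2*]/KH = 14.6×10^-6 / 3.467×10^-2 = 4.21×10^-4 atm = 421 μatm

pCO2 = 421 μatm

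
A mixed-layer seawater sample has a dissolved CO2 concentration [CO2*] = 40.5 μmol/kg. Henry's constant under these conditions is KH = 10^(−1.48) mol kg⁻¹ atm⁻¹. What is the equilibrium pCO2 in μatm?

KH = 10^(−1.48) = 3.311×10^-2 mol kg⁻¹ atm⁻¹
pCO2 = [CO2*]/KH = 40.5×10^-6 / 3.311×10^-2 = 1.22×10^-3 atm = 1220 μatm

pCO2 = 1220 μatm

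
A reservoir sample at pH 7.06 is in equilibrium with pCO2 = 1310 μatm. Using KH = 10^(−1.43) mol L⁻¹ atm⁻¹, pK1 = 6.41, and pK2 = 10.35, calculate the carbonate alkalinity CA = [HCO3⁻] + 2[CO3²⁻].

CA = 0.218 mmol/L

[CO2*] = KH · pCO2 = 10^(−1.43) × 1310×10^-6 = 4.867×10^-5 mol/L
α₀ = 1/(1 + K1/[H⁺] + K1K2/[H⁺]²) = 1/(1 + 10^+0.65 + 10^-2.64) = 0.1828
DIC = [CO2*]/α₀ = 4.867×10^-5 / 0.1828 = 0.2662 mmol/L
CA = (α₁ + 2α₂)·DIC = (0.8167 + 2×0.0004189) × 0.2662 = 0.218 mmol/L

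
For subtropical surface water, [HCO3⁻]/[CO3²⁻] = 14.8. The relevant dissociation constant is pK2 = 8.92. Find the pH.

pH = 7.75

From K2 = [H⁺][CO3²⁻]/[HCO3⁻]:  pH = pK2 − log₁₀([HCO3⁻]/[CO3²⁻])
log₁₀(14.8) = +1.170
pH = 8.92 − (+1.170) = 7.75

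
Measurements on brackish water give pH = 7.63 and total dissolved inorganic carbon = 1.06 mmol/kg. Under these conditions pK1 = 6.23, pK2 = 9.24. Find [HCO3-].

[HCO3⁻] = 0.996 mmol/kg

α₁ = 1 / (1 + [H⁺]/K1 + K2/[H⁺]) = 1 / (1 + 10^-1.40 + 10^-1.61)
   = 1 / (1 + 0.039811 + 0.024547) = 1/1.0644 = 0.9395
[HCO3⁻] = α₁ × DIC = 0.9395 × 1.06 = 0.996 mmol/kg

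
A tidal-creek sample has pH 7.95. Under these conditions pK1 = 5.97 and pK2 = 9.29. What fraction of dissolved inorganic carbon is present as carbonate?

α₂ = 0.0433

α₂ = 1 / (1 + [H⁺]/K2 + [H⁺]²/(K1K2)) = 1 / (1 + 10^+1.34 + 10^-0.64)
   = 1 / (1 + 21.878 + 0.22909) = 1/23.107 = 0.04328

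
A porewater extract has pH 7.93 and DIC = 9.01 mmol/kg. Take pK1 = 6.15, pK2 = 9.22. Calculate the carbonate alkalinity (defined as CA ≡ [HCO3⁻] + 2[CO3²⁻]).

CA = [HCO3⁻] + 2[CO3²⁻] = (α₁ + 2α₂)·DIC
At pH 7.93: [H⁺]/K1 = 10^-1.78 = 0.016596, K2/[H⁺] = 10^-1.29 = 0.051286
α₁ = 1/(1 + 0.016596 + 0.051286) = 1/1.0679 = 0.9364; α₂ = α₁·K2/[H⁺] = 0.04803
α₁ + 2α₂ = 1.0325
CA = 1.0325 × 9.01 = 9.30 mmol/kg

CA = 9.30 mmol/kg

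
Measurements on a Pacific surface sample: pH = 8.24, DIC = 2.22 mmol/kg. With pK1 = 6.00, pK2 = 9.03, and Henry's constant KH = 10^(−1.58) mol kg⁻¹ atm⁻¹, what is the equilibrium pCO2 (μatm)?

α₀ = 1 / (1 + K1/[H⁺] + K1K2/[H⁺]²) = 1 / (1 + 10^+2.24 + 10^+1.45)
   = 1 / (1 + 173.78 + 28.184) = 1/202.96 = 0.004927
[CO2*] = α₀ × DIC = 0.004927 × 2.22 = 0.01094 mmol/kg = 10.94 μmol/kg
pCO2 = [CO2*]/KH = 1.094×10^-5 / 2.630×10^-2 = 416 μatm

pCO2 = 416 μatm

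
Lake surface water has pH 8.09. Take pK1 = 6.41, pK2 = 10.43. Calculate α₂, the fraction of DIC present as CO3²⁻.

α₂ = 1 / (1 + [H⁺]/K2 + [H⁺]²/(K1K2)) = 1 / (1 + 10^+2.34 + 10^+0.66)
   = 1 / (1 + 218.78 + 4.5709) = 1/224.35 = 0.004457

α₂ = 0.00446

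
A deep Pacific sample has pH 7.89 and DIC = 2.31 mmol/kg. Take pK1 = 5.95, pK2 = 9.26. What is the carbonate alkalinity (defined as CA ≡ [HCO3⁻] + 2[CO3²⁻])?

CA = 2.38 mmol/kg

CA = [HCO3⁻] + 2[CO3²⁻] = (α₁ + 2α₂)·DIC
At pH 7.89: [H⁺]/K1 = 10^-1.94 = 0.011482, K2/[H⁺] = 10^-1.37 = 0.042658
α₁ = 1/(1 + 0.011482 + 0.042658) = 1/1.0541 = 0.9486; α₂ = α₁·K2/[H⁺] = 0.04047
α₁ + 2α₂ = 1.0296
CA = 1.0296 × 2.31 = 2.38 mmol/kg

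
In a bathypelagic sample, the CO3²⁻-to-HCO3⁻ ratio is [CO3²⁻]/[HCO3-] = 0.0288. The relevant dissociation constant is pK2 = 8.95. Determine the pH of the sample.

From K2 = [H⁺][CO3²⁻]/[HCO3-]:  pH = pK2 + log₁₀([CO3²⁻]/[HCO3-])
log₁₀(0.0288) = -1.541
pH = 8.95 + (-1.541) = 7.41

pH = 7.41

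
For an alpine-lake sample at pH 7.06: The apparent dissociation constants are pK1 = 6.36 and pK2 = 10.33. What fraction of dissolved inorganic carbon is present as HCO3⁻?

α₁ = 0.833

α₁ = 1 / (1 + [H⁺]/K1 + K2/[H⁺]) = 1 / (1 + 10^-0.70 + 10^-3.27)
   = 1 / (1 + 0.19953 + 0.00053703) = 1/1.2001 = 0.8333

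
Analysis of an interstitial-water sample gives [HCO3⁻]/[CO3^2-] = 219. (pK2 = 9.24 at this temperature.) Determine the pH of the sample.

From K2 = [H⁺][CO3^2-]/[HCO3⁻]:  pH = pK2 − log₁₀([HCO3⁻]/[CO3^2-])
log₁₀(219) = +2.340
pH = 9.24 − (+2.340) = 6.90

pH = 6.90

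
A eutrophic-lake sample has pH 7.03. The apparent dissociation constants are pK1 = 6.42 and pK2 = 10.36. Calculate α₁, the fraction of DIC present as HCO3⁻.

α₁ = 0.803

α₁ = 1 / (1 + [H⁺]/K1 + K2/[H⁺]) = 1 / (1 + 10^-0.61 + 10^-3.33)
   = 1 / (1 + 0.24547 + 0.00046774) = 1/1.2459 = 0.8026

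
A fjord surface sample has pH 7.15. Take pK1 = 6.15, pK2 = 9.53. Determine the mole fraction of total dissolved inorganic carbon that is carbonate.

α₂ = 0.00378

α₂ = 1 / (1 + [H⁺]/K2 + [H⁺]²/(K1K2)) = 1 / (1 + 10^+2.38 + 10^+1.38)
   = 1 / (1 + 239.88 + 23.988) = 1/264.87 = 0.003775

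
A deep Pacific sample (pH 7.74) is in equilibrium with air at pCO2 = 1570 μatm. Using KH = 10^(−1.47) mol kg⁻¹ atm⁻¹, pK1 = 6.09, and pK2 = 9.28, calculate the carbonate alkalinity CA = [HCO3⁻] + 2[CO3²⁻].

[CO2*] = KH · pCO2 = 10^(−1.47) × 1570×10^-6 = 5.320×10^-5 mol/kg
α₀ = 1/(1 + K1/[H⁺] + K1K2/[H⁺]²) = 1/(1 + 10^+1.65 + 10^+0.11) = 0.02130
DIC = [CO2*]/α₀ = 5.320×10^-5 / 0.02130 = 2.498 mmol/kg
CA = (α₁ + 2α₂)·DIC = (0.9513 + 2×0.02743) × 2.498 = 2.51 mmol/kg

CA = 2.51 mmol/kg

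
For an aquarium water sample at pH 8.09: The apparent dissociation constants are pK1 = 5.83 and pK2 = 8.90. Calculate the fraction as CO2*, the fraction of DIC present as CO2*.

α₀ = 1 / (1 + K1/[H⁺] + K1K2/[H⁺]²) = 1 / (1 + 10^+2.26 + 10^+1.45)
   = 1 / (1 + 181.97 + 28.184) = 1/211.15 = 0.004736

α₀ = 0.00474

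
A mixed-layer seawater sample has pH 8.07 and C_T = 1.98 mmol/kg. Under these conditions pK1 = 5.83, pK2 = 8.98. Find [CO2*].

α₀ = 1 / (1 + K1/[H⁺] + K1K2/[H⁺]²) = 1 / (1 + 10^+2.24 + 10^+1.33)
   = 1 / (1 + 173.78 + 21.380) = 1/196.16 = 0.005098
[CO2*] = α₀ × DIC = 0.005098 × 1.98 = 0.0101 mmol/kg = 10.1 μmol/kg

[CO2*] = 10.1 μmol/kg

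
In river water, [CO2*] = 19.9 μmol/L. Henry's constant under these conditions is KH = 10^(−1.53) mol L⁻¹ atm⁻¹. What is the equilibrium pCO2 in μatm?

pCO2 = 674 μatm

KH = 10^(−1.53) = 2.951×10^-2 mol L⁻¹ atm⁻¹
pCO2 = [CO2*]/KH = 19.9×10^-6 / 2.951×10^-2 = 6.74×10^-4 atm = 674 μatm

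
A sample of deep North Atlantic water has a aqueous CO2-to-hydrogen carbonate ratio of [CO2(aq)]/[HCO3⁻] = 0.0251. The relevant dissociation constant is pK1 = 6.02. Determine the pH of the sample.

From K1 = [H⁺][HCO3⁻]/[CO2(aq)]:  pH = pK1 − log₁₀([CO2(aq)]/[HCO3⁻])
log₁₀(0.0251) = -1.600
pH = 6.02 − (-1.600) = 7.62

pH = 7.62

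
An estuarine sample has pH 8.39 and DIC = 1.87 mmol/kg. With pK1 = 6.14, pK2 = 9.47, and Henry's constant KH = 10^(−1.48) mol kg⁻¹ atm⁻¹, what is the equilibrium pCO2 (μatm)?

α₀ = 1 / (1 + K1/[H⁺] + K1K2/[H⁺]²) = 1 / (1 + 10^+2.25 + 10^+1.17)
   = 1 / (1 + 177.83 + 14.791) = 1/193.62 = 0.005165
[CO2*] = α₀ × DIC = 0.005165 × 1.87 = 0.009658 mmol/kg = 9.658 μmol/kg
pCO2 = [CO2*]/KH = 9.658×10^-6 / 3.311×10^-2 = 292 μatm

pCO2 = 292 μatm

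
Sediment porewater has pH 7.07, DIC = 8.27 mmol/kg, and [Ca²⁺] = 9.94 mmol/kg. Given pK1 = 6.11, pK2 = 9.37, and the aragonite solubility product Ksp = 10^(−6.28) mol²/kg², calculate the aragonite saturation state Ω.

Ω = 0.704

α₂ = 1 / (1 + [H⁺]/K2 + [H⁺]²/(K1K2)) = 1 / (1 + 10^+2.30 + 10^+1.34)
   = 1 / (1 + 199.53 + 21.878) = 1/222.40 = 0.004496
[CO3²⁻] = α₂ × DIC = 0.004496 × 8.27 = 0.03718 mmol/kg
Ksp = 10^(−6.28) = 5.248×10^-7
Ω = [Ca²⁺][CO3²⁻]/Ksp = (9.94×10^-3)(3.718×10^-5) / 5.248×10^-7 = 0.704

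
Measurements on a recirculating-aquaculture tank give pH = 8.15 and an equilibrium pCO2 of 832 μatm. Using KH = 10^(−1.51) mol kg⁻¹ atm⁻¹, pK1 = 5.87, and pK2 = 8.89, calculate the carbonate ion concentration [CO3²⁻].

[CO2*] = KH · pCO2 = 10^(−1.51) × 832×10^-6 = 2.571×10^-5 mol/kg
α₀ = 1/(1 + K1/[H⁺] + K1K2/[H⁺]²) = 1/(1 + 10^+2.28 + 10^+1.54) = 0.004420
DIC = [CO2*]/α₀ = 2.571×10^-5 / 0.004420 = 5.816 mmol/kg
[CO3²⁻] = α₂·DIC; α₂ = 0.1533, so [CO3²⁻] = 0.1533 × 5.816 = 0.892 mmol/kg

[CO3²⁻] = 0.892 mmol/kg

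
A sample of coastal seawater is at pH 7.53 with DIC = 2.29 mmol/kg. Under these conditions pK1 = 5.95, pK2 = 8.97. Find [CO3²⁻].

α₂ = 1 / (1 + [H⁺]/K2 + [H⁺]²/(K1K2)) = 1 / (1 + 10^+1.44 + 10^-0.14)
   = 1 / (1 + 27.542 + 0.72444) = 1/29.267 = 0.03417
[CO3²⁻] = α₂ × DIC = 0.03417 × 2.29 = 0.0782 mmol/kg

[CO3²⁻] = 0.0782 mmol/kg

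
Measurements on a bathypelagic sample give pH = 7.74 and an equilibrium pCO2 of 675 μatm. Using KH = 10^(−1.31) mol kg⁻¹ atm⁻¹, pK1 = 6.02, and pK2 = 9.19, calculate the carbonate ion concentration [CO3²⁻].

[CO3²⁻] = 0.0616 mmol/kg

[CO2*] = KH · pCO2 = 10^(−1.31) × 675×10^-6 = 3.306×10^-5 mol/kg
α₀ = 1/(1 + K1/[H⁺] + K1K2/[H⁺]²) = 1/(1 + 10^+1.72 + 10^+0.27) = 0.01807
DIC = [CO2*]/α₀ = 3.306×10^-5 / 0.01807 = 1.830 mmol/kg
[CO3²⁻] = α₂·DIC; α₂ = 0.03365, so [CO3²⁻] = 0.03365 × 1.830 = 0.0616 mmol/kg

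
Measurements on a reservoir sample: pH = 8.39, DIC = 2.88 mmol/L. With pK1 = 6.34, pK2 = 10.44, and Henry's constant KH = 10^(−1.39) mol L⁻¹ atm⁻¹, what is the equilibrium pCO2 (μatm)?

pCO2 = 619 μatm

α₀ = 1 / (1 + K1/[H⁺] + K1K2/[H⁺]²) = 1 / (1 + 10^+2.05 + 10^+0.00)
   = 1 / (1 + 112.20 + 1.0000) = 1/114.20 = 0.008756
[CO2*] = α₀ × DIC = 0.008756 × 2.88 = 0.02522 mmol/L
pCO2 = [CO2*]/KH = 2.522×10^-5 / 4.074×10^-2 = 619 μatm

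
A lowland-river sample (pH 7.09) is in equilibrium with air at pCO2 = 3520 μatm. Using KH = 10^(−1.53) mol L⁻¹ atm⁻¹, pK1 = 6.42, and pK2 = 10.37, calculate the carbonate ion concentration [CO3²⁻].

[CO2*] = KH · pCO2 = 10^(−1.53) × 3520×10^-6 = 1.039×10^-4 mol/L
α₀ = 1/(1 + K1/[H⁺] + K1K2/[H⁺]²) = 1/(1 + 10^+0.67 + 10^-2.61) = 0.1761
DIC = [CO2*]/α₀ = 1.039×10^-4 / 0.1761 = 0.5900 mmol/L
[CO3²⁻] = α₂·DIC; α₂ = 0.0004322, so [CO3²⁻] = 0.0004322 × 0.5900 = 0.000255 mmol/L = 0.255 μmol/L

[CO3²⁻] = 0.255 μmol/L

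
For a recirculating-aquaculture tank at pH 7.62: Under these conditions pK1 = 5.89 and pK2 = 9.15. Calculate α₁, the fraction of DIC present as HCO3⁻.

α₁ = 0.954

α₁ = 1 / (1 + [H⁺]/K1 + K2/[H⁺]) = 1 / (1 + 10^-1.73 + 10^-1.53)
   = 1 / (1 + 0.018621 + 0.029512) = 1/1.0481 = 0.9541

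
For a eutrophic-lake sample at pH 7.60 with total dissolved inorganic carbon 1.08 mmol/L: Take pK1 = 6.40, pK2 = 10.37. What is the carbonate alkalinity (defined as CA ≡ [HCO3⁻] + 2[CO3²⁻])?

CA = [HCO3⁻] + 2[CO3²⁻] = (α₁ + 2α₂)·DIC
At pH 7.60: [H⁺]/K1 = 10^-1.20 = 0.063096, K2/[H⁺] = 10^-2.77 = 0.0016982
α₁ = 1/(1 + 0.063096 + 0.0016982) = 1/1.0648 = 0.9391; α₂ = α₁·K2/[H⁺] = 0.001595
α₁ + 2α₂ = 0.9423
CA = 0.9423 × 1.08 = 1.02 mmol/L

CA = 1.02 mmol/L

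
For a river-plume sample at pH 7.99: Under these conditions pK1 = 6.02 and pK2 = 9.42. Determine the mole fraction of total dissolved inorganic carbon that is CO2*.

α₀ = 1 / (1 + K1/[H⁺] + K1K2/[H⁺]²) = 1 / (1 + 10^+1.97 + 10^+0.54)
   = 1 / (1 + 93.325 + 3.4674) = 1/97.793 = 0.01023

α₀ = 0.0102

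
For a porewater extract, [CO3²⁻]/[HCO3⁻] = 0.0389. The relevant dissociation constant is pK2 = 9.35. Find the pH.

pH = 7.94

From K2 = [H⁺][CO3²⁻]/[HCO3⁻]:  pH = pK2 + log₁₀([CO3²⁻]/[HCO3⁻])
log₁₀(0.0389) = -1.410
pH = 9.35 + (-1.410) = 7.94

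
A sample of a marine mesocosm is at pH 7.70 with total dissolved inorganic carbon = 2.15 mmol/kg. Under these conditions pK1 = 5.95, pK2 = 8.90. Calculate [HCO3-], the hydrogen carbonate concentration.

[HCO3⁻] = 1.99 mmol/kg

α₁ = 1 / (1 + [H⁺]/K1 + K2/[H⁺]) = 1 / (1 + 10^-1.75 + 10^-1.20)
   = 1 / (1 + 0.017783 + 0.063096) = 1/1.0809 = 0.9252
[HCO3⁻] = α₁ × DIC = 0.9252 × 2.15 = 1.99 mmol/kg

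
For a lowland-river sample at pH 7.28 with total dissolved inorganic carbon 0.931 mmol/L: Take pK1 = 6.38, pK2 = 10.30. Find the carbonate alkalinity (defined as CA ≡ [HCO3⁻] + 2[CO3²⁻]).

CA = [HCO3⁻] + 2[CO3²⁻] = (α₁ + 2α₂)·DIC
At pH 7.28: [H⁺]/K1 = 10^-0.90 = 0.12589, K2/[H⁺] = 10^-3.02 = 0.00095499
α₁ = 1/(1 + 0.12589 + 0.00095499) = 1/1.1268 = 0.8874; α₂ = α₁·K2/[H⁺] = 0.0008475
α₁ + 2α₂ = 0.8891
CA = 0.8891 × 0.931 = 0.828 mmol/L

CA = 0.828 mmol/L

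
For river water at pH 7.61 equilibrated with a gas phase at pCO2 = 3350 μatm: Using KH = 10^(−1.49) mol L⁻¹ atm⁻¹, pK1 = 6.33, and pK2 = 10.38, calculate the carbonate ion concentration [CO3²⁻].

[CO2*] = KH · pCO2 = 10^(−1.49) × 3350×10^-6 = 1.084×10^-4 mol/L
α₀ = 1/(1 + K1/[H⁺] + K1K2/[H⁺]²) = 1/(1 + 10^+1.28 + 10^-1.49) = 0.04978
DIC = [CO2*]/α₀ = 1.084×10^-4 / 0.04978 = 2.178 mmol/L
[CO3²⁻] = α₂·DIC; α₂ = 0.001611, so [CO3²⁻] = 0.001611 × 2.178 = 0.00351 mmol/L = 3.51 μmol/L

[CO3²⁻] = 3.51 μmol/L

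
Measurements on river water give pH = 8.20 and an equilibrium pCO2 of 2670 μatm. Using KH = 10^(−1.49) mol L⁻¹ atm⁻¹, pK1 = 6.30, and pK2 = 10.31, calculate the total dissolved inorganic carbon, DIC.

DIC = 7.00 mmol/L

[CO2*] = KH · pCO2 = 10^(−1.49) × 2670×10^-6 = 8.640×10^-5 mol/L
α₀ = 1/(1 + K1/[H⁺] + K1K2/[H⁺]²) = 1/(1 + 10^+1.90 + 10^-0.21) = 0.01234
DIC = [CO2*]/α₀ = 8.640×10^-5 / 0.01234 = 7.00 mmol/L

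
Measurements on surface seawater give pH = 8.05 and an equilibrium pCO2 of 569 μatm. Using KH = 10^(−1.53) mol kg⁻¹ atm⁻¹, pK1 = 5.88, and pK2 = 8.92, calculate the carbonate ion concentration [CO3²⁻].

[CO2*] = KH · pCO2 = 10^(−1.53) × 569×10^-6 = 1.679×10^-5 mol/kg
α₀ = 1/(1 + K1/[H⁺] + K1K2/[H⁺]²) = 1/(1 + 10^+2.17 + 10^+1.30) = 0.005922
DIC = [CO2*]/α₀ = 1.679×10^-5 / 0.005922 = 2.836 mmol/kg
[CO3²⁻] = α₂·DIC; α₂ = 0.1182, so [CO3²⁻] = 0.1182 × 2.836 = 0.335 mmol/kg

[CO3²⁻] = 0.335 mmol/kg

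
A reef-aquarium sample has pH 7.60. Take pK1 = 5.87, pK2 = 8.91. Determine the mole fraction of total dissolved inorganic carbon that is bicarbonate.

α₁ = 0.937

α₁ = 1 / (1 + [H⁺]/K1 + K2/[H⁺]) = 1 / (1 + 10^-1.73 + 10^-1.31)
   = 1 / (1 + 0.018621 + 0.048978) = 1/1.0676 = 0.9367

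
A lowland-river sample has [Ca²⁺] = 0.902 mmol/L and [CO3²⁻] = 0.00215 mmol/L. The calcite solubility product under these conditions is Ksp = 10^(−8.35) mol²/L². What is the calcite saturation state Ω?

Ω = 0.434

Ksp = 10^(−8.35) = 4.467×10^-9
Ω = [Ca²⁺][CO3²⁻]/Ksp = (0.902×10^-3)(0.00215×10^-3) / 4.467×10^-9 = 0.434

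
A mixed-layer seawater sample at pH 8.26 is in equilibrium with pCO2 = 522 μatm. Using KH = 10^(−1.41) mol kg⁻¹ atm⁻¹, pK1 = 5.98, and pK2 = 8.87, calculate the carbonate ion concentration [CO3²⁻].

[CO3²⁻] = 0.950 mmol/kg

[CO2*] = KH · pCO2 = 10^(−1.41) × 522×10^-6 = 2.031×10^-5 mol/kg
α₀ = 1/(1 + K1/[H⁺] + K1K2/[H⁺]²) = 1/(1 + 10^+2.28 + 10^+1.67) = 0.004196
DIC = [CO2*]/α₀ = 2.031×10^-5 / 0.004196 = 4.840 mmol/kg
[CO3²⁻] = α₂·DIC; α₂ = 0.1963, so [CO3²⁻] = 0.1963 × 4.840 = 0.950 mmol/kg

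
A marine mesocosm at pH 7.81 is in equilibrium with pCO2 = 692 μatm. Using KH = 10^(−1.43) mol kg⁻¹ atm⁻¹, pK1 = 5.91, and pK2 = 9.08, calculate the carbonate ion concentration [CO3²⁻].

[CO2*] = KH · pCO2 = 10^(−1.43) × 692×10^-6 = 2.571×10^-5 mol/kg
α₀ = 1/(1 + K1/[H⁺] + K1K2/[H⁺]²) = 1/(1 + 10^+1.90 + 10^+0.63) = 0.01181
DIC = [CO2*]/α₀ = 2.571×10^-5 / 0.01181 = 2.178 mmol/kg
[CO3²⁻] = α₂·DIC; α₂ = 0.05036, so [CO3²⁻] = 0.05036 × 2.178 = 0.110 mmol/kg

[CO3²⁻] = 0.110 mmol/kg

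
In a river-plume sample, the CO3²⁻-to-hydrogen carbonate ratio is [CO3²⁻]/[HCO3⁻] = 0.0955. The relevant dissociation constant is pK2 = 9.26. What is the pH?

pH = 8.24

From K2 = [H⁺][CO3²⁻]/[HCO3⁻]:  pH = pK2 + log₁₀([CO3²⁻]/[HCO3⁻])
log₁₀(0.0955) = -1.020
pH = 9.26 + (-1.020) = 8.24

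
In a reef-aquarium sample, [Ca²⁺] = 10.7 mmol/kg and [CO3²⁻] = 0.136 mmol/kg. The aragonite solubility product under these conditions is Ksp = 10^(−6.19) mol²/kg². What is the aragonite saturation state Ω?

Ω = 2.25

Ksp = 10^(−6.19) = 6.457×10^-7
Ω = [Ca²⁺][CO3²⁻]/Ksp = (10.7×10^-3)(0.136×10^-3) / 6.457×10^-7 = 2.25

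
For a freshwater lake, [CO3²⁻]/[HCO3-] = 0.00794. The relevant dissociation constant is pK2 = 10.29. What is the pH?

pH = 8.19

From K2 = [H⁺][CO3²⁻]/[HCO3-]:  pH = pK2 + log₁₀([CO3²⁻]/[HCO3-])
log₁₀(0.00794) = -2.100
pH = 10.29 + (-2.100) = 8.19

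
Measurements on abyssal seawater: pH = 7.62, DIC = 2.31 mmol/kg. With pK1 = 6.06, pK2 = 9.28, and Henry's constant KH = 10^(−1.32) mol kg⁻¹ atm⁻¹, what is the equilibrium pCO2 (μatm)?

pCO2 = 1270 μatm

α₀ = 1 / (1 + K1/[H⁺] + K1K2/[H⁺]²) = 1 / (1 + 10^+1.56 + 10^-0.10)
   = 1 / (1 + 36.308 + 0.79433) = 1/38.102 = 0.02625
[CO2*] = α₀ × DIC = 0.02625 × 2.31 = 0.06063 mmol/kg
pCO2 = [CO2*]/KH = 6.063×10^-5 / 4.786×10^-2 = 1270 μatm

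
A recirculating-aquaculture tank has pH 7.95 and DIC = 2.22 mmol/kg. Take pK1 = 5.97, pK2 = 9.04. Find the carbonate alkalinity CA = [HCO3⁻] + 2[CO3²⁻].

CA = 2.36 mmol/kg

CA = [HCO3⁻] + 2[CO3²⁻] = (α₁ + 2α₂)·DIC
At pH 7.95: [H⁺]/K1 = 10^-1.98 = 0.010471, K2/[H⁺] = 10^-1.09 = 0.081283
α₁ = 1/(1 + 0.010471 + 0.081283) = 1/1.0918 = 0.9160; α₂ = α₁·K2/[H⁺] = 0.07445
α₁ + 2α₂ = 1.0649
CA = 1.0649 × 2.22 = 2.36 mmol/kg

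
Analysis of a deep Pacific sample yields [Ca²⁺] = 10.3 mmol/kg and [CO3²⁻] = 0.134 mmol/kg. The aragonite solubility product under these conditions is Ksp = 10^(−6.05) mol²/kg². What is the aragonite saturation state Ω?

Ksp = 10^(−6.05) = 8.913×10^-7
Ω = [Ca²⁺][CO3²⁻]/Ksp = (10.3×10^-3)(0.134×10^-3) / 8.913×10^-7 = 1.55

Ω = 1.55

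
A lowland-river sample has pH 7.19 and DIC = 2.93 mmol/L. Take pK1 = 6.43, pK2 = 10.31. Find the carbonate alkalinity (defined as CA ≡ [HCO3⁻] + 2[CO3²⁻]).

CA = [HCO3⁻] + 2[CO3²⁻] = (α₁ + 2α₂)·DIC
At pH 7.19: [H⁺]/K1 = 10^-0.76 = 0.17378, K2/[H⁺] = 10^-3.12 = 0.00075858
α₁ = 1/(1 + 0.17378 + 0.00075858) = 1/1.1745 = 0.8514; α₂ = α₁·K2/[H⁺] = 0.0006459
α₁ + 2α₂ = 0.8527
CA = 0.8527 × 2.93 = 2.50 mmol/L

CA = 2.50 mmol/L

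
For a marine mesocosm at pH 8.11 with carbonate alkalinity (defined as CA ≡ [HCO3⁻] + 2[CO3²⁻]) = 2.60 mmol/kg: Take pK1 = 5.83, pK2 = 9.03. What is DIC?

CA = [HCO3⁻] + 2[CO3²⁻] = (α₁ + 2α₂)·DIC
At pH 8.11: [H⁺]/K1 = 10^-2.28 = 0.0052481, K2/[H⁺] = 10^-0.92 = 0.12023
α₁ = 1/(1 + 0.0052481 + 0.12023) = 1/1.1255 = 0.8885; α₂ = α₁·K2/[H⁺] = 0.1068
α₁ + 2α₂ = 1.1022
DIC = CA / (α₁ + 2α₂) = 2.60 / 1.1022 = 2.36 mmol/kg

DIC = 2.36 mmol/kg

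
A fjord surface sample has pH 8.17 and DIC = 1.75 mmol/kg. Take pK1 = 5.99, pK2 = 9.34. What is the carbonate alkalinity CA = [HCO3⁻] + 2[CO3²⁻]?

CA = [HCO3⁻] + 2[CO3²⁻] = (α₁ + 2α₂)·DIC
At pH 8.17: [H⁺]/K1 = 10^-2.18 = 0.0066069, K2/[H⁺] = 10^-1.17 = 0.067608
α₁ = 1/(1 + 0.0066069 + 0.067608) = 1/1.0742 = 0.9309; α₂ = α₁·K2/[H⁺] = 0.06294
α₁ + 2α₂ = 1.0568
CA = 1.0568 × 1.75 = 1.85 mmol/kg

CA = 1.85 mmol/kg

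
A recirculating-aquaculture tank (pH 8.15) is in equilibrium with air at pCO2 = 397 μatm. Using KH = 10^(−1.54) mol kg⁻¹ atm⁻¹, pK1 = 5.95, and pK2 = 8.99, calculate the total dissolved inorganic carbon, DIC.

DIC = 2.09 mmol/kg

[CO2*] = KH · pCO2 = 10^(−1.54) × 397×10^-6 = 1.145×10^-5 mol/kg
α₀ = 1/(1 + K1/[H⁺] + K1K2/[H⁺]²) = 1/(1 + 10^+2.20 + 10^+1.36) = 0.005483
DIC = [CO2*]/α₀ = 1.145×10^-5 / 0.005483 = 2.09 mmol/kg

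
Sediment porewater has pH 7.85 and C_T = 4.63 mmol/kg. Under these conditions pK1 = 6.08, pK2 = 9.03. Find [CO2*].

[CO2*] = 0.0726 mmol/kg

α₀ = 1 / (1 + K1/[H⁺] + K1K2/[H⁺]²) = 1 / (1 + 10^+1.77 + 10^+0.59)
   = 1 / (1 + 58.884 + 3.8905) = 1/63.775 = 0.01568
[CO2*] = α₀ × DIC = 0.01568 × 4.63 = 0.0726 mmol/kg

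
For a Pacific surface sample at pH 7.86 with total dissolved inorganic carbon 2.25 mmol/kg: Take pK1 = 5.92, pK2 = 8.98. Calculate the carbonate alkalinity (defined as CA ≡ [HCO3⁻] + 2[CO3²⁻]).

CA = 2.38 mmol/kg

CA = [HCO3⁻] + 2[CO3²⁻] = (α₁ + 2α₂)·DIC
At pH 7.86: [H⁺]/K1 = 10^-1.94 = 0.011482, K2/[H⁺] = 10^-1.12 = 0.075858
α₁ = 1/(1 + 0.011482 + 0.075858) = 1/1.0873 = 0.9197; α₂ = α₁·K2/[H⁺] = 0.06976
α₁ + 2α₂ = 1.0592
CA = 1.0592 × 2.25 = 2.38 mmol/kg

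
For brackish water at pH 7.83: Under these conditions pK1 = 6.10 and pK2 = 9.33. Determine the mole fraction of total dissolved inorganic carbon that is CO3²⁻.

α₂ = 0.0301

α₂ = 1 / (1 + [H⁺]/K2 + [H⁺]²/(K1K2)) = 1 / (1 + 10^+1.50 + 10^-0.23)
   = 1 / (1 + 31.623 + 0.58884) = 1/33.212 = 0.03011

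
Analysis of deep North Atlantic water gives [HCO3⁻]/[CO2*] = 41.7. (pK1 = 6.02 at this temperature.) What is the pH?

From K1 = [H⁺][HCO3⁻]/[CO2*]:  pH = pK1 + log₁₀([HCO3⁻]/[CO2*])
log₁₀(41.7) = +1.620
pH = 6.02 + (+1.620) = 7.64

pH = 7.64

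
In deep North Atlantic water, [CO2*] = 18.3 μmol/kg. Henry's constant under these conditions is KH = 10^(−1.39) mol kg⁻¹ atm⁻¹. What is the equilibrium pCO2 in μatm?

pCO2 = 449 μatm

KH = 10^(−1.39) = 4.074×10^-2 mol kg⁻¹ atm⁻¹
pCO2 = [CO2*]/KH = 18.3×10^-6 / 4.074×10^-2 = 4.49×10^-4 atm = 449 μatm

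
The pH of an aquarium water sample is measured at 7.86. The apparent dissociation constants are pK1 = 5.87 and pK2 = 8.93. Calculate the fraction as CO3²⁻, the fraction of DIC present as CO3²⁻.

α₂ = 0.0777

α₂ = 1 / (1 + [H⁺]/K2 + [H⁺]²/(K1K2)) = 1 / (1 + 10^+1.07 + 10^-0.92)
   = 1 / (1 + 11.749 + 0.12023) = 1/12.869 = 0.07770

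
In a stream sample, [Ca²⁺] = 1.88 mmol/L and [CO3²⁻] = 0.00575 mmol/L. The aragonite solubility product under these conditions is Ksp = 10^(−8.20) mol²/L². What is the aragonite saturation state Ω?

Ω = 1.71

Ksp = 10^(−8.20) = 6.310×10^-9
Ω = [Ca²⁺][CO3²⁻]/Ksp = (1.88×10^-3)(0.00575×10^-3) / 6.310×10^-9 = 1.71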